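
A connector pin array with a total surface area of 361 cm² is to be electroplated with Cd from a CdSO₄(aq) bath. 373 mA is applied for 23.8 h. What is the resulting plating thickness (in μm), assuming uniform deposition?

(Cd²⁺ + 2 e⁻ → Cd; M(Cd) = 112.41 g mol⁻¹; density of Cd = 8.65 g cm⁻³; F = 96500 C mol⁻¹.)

Q = I·t = 0.3730 × 85680 = 31960 C; n(e⁻) = 0.3312 mol.
n(Cd) = n(e⁻)/2 = 0.1656 mol, so m = 0.1656 × 112.41 = 18.61 g.
Volume = m/ρ = 18.61 / 8.65 = 2.152 cm³.
Thickness = V/A = 2.152 / 361 = 0.00596 cm = 59.6 μm.

59.6 μm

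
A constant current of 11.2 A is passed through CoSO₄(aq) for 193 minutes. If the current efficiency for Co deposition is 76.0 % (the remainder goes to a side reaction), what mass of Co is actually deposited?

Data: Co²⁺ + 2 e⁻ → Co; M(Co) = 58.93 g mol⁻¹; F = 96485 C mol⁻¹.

30.1 g

Q = I·t = 11.20 × 11580 = 129700 C.
n(e⁻) = 129700/96485 = 1.344 mol; theoretically n(Co) = 1.344/2 = 0.6721 mol, m_theo = 39.61 g.
At 76.0 % efficiency, m_actual = 0.760 × 39.61 = 30.1 g.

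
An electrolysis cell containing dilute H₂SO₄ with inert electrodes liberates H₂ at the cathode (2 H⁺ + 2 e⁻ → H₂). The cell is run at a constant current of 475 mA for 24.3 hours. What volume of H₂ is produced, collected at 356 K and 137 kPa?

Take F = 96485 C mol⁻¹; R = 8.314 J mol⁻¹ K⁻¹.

Q = I·t = 0.4750 A × 87480 s = 41550 C.
n(e⁻) = Q/F = 41550 / 96485 = 0.4307 mol.
2 electrons are transferred per H₂ molecule, so n(H₂) = 0.4307 / 2 = 0.2153 mol.
V = nRT/P = (0.2153 × 8.314 × 356) / (137 × 10³ Pa) = 0.00465 m³ = 4.65 L.

4.65 L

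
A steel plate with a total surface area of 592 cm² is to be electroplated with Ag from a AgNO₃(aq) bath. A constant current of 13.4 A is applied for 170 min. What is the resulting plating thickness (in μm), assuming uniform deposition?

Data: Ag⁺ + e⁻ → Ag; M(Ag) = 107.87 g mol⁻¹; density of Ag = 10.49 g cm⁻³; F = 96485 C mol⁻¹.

Q = I·t = 13.40 × 10200 = 136700 C; n(e⁻) = 1.417 mol.
n(Ag) = n(e⁻)/1 = 1.417 mol, so m = 1.417 × 107.87 = 152.8 g.
Volume = m/ρ = 152.8 / 10.49 = 14.57 cm³.
Thickness = V/A = 14.57 / 592 = 0.0246 cm = 246 μm.

246 μm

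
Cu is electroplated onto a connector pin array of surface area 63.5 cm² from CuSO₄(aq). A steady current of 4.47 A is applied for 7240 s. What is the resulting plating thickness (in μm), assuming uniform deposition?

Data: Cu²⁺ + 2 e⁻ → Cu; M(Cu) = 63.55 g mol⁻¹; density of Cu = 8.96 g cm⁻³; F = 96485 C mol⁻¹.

187 μm

Q = I·t = 4.470 × 7240.0 = 32360 C; n(e⁻) = 0.3354 mol.
n(Cu) = n(e⁻)/2 = 0.1677 mol, so m = 0.1677 × 63.55 = 10.66 g.
Volume = m/ρ = 10.66 / 8.96 = 1.189 cm³.
Thickness = V/A = 1.189 / 63.5 = 0.0187 cm = 187 μm.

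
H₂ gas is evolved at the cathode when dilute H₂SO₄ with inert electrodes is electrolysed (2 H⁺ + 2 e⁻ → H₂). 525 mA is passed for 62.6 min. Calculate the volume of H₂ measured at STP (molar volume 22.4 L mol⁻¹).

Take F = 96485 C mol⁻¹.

0.229 L

Q = I·t = 0.5250 A × 3756.0 s = 1972 C.
n(e⁻) = Q/F = 1972 / 96485 = 0.02044 mol.
2 electrons are transferred per H₂ molecule, so n(H₂) = 0.02044 / 2 = 0.01022 mol.
V = n × V_m = 0.01022 × 22.4 = 0.229 L.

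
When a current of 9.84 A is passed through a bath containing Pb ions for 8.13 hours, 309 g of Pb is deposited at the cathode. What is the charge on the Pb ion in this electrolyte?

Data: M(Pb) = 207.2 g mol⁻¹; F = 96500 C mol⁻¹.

+2

Q = I·t = 9.840 A × 29268 s = 288000 C, so n(e⁻) = 288000/96500 = 2.984 mol.
n(Pb) deposited = 309 / 207.2 = 1.491 mol.
Electrons per atom = n(e⁻)/n(Pb) = 2.984 / 1.491 = 2.00 ≈ 2, so the ion is Pb²⁺.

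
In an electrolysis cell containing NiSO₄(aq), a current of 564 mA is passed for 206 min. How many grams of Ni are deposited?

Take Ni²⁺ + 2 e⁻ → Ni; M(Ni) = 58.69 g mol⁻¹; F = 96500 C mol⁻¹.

2.12 g

Q = I·t = 0.5640 A × 12360 s = 6971 C.
n(e⁻) = Q/F = 6971 / 96500 = 0.07224 mol.
Ni²⁺ + 2 e⁻ → Ni, so n(Ni) = n(e⁻)/2 = 0.03612 mol.
m = n·M = 0.03612 × 58.69 = 2.12 g.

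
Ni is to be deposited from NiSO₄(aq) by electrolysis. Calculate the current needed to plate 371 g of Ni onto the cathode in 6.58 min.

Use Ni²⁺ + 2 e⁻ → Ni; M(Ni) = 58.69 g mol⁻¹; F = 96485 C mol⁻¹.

n(Ni) = 371 / 58.69 = 6.321 mol.
n(e⁻) = 2 × 6.321 = 12.64 mol.
Q = n(e⁻)·F = 12.64 × 96485 = 1220000 C.
I = Q/t = 1220000 / 394.80 s = 3090 A.

3090 A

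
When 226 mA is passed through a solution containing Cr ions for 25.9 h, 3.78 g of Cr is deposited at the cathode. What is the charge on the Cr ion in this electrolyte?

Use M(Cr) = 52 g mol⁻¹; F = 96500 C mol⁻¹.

Q = I·t = 0.2260 A × 93240 s = 21070 C, so n(e⁻) = 21070/96500 = 0.2184 mol.
n(Cr) deposited = 3.78 / 52 = 0.07269 mol.
Electrons per atom = n(e⁻)/n(Cr) = 0.2184 / 0.07269 = 3.00 ≈ 3, so the ion is Cr³⁺.

+3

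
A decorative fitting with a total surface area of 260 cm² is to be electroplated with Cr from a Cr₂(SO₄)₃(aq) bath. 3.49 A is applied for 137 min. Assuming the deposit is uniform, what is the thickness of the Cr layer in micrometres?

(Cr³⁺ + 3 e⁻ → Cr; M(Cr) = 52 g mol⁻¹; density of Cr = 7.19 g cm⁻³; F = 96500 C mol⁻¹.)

27.6 μm

Q = I·t = 3.490 × 8220.0 = 28690 C; n(e⁻) = 0.2973 mol.
n(Cr) = n(e⁻)/3 = 0.09909 mol, so m = 0.09909 × 52 = 5.153 g.
Volume = m/ρ = 5.153 / 7.19 = 0.7167 cm³.
Thickness = V/A = 0.7167 / 260 = 0.00276 cm = 27.6 μm.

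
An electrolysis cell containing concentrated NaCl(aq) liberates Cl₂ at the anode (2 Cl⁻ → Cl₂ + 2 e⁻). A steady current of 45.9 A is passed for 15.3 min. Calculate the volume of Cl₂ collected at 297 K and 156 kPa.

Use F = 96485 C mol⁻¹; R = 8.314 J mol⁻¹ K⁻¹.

3.46 L

Q = I·t = 45.90 A × 918.00 s = 42140 C.
n(e⁻) = Q/F = 42140 / 96485 = 0.4367 mol.
2 electrons are transferred per Cl₂ molecule, so n(Cl₂) = 0.4367 / 2 = 0.2184 mol.
V = nRT/P = (0.2184 × 8.314 × 297) / (156 × 10³ Pa) = 0.00346 m³ = 3.46 L.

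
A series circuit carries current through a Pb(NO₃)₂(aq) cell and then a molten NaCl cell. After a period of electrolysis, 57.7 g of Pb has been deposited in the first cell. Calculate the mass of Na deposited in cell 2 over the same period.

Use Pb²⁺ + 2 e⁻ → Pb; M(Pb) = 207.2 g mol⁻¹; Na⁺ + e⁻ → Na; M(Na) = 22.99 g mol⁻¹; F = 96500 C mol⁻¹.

n(Pb) = 57.7 / 207.2 = 0.2785 mol.
Since Pb²⁺ + 2 e⁻ → Pb, n(e⁻) passed = 2 × 0.2785 = 0.5569 mol.
Cells in series carry the same charge, so the same 0.5569 mol of electrons passes through cell 2.
Na⁺ + e⁻ → Na, so n(Na) = 0.5569 / 1 = 0.5569 mol.
m(Na) = 0.5569 × 22.99 = 12.8 g.

12.8 g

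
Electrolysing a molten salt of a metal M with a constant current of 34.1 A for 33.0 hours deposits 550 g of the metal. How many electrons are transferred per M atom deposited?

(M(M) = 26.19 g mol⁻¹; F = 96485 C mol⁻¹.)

2

Q = I·t = 34.10 A × 118800 s = 4051000 C, so n(e⁻) = 4051000/96485 = 41.99 mol.
n(M) deposited = 550 / 26.19 = 21.00 mol.
Electrons per atom = n(e⁻)/n(M) = 41.99 / 21.00 = 2.00 ≈ 2, so the ion is M²⁺.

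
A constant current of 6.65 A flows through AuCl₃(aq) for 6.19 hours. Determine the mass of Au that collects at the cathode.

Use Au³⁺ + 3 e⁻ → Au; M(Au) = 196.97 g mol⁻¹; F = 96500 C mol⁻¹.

101 g

Q = I·t = 6.650 A × 22284 s = 148200 C.
n(e⁻) = Q/F = 148200 / 96500 = 1.536 mol.
Au³⁺ + 3 e⁻ → Au, so n(Au) = n(e⁻)/3 = 0.5119 mol.
m = n·M = 0.5119 × 196.97 = 101 g.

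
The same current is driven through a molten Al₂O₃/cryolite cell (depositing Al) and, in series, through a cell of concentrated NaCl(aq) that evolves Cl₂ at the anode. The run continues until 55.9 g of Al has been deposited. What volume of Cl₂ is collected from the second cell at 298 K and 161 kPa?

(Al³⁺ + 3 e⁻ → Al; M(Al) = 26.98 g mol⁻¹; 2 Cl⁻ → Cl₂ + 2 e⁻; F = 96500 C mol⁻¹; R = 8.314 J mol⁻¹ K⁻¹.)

47.8 L

n(Al) = 55.9 / 26.98 = 2.072 mol, so n(e⁻) = 3 × 2.072 = 6.216 mol.
The cells are in series, so the same 6.216 mol of electrons passes through the second cell.
2 Cl⁻ → Cl₂ + 2 e⁻ — 2 mol e⁻ per mol Cl₂, so n(Cl₂) = 6.216/2 = 3.108 mol.
V = nRT/P = (3.108 × 8.314 × 298) / (161 × 10³) = 0.0478 m³ = 47.8 L.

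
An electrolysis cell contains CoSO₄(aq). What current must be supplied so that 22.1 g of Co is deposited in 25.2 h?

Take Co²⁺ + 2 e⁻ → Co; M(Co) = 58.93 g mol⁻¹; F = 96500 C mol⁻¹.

n(Co) = 22.1 / 58.93 = 0.3750 mol.
n(e⁻) = 2 × 0.3750 = 0.7500 mol.
Q = n(e⁻)·F = 0.7500 × 96500 = 72380 C.
I = Q/t = 72380 / 90720 s = 0.798 A.

0.798 A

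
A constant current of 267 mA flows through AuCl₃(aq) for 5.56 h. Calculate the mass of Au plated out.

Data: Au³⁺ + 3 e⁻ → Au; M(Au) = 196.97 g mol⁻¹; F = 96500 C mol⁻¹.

Q = I·t = 0.2670 A × 20016 s = 5344 C.
n(e⁻) = Q/F = 5344 / 96500 = 0.05538 mol.
Au³⁺ + 3 e⁻ → Au, so n(Au) = n(e⁻)/3 = 0.01846 mol.
m = n·M = 0.01846 × 196.97 = 3.64 g.

3.64 g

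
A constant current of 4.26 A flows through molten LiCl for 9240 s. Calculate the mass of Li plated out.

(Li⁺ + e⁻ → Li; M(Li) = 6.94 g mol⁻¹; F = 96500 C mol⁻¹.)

Q = I·t = 4.260 A × 9240.0 s = 39360 C.
n(e⁻) = Q/F = 39360 / 96500 = 0.4079 mol.
Li⁺ + e⁻ → Li, so n(Li) = n(e⁻)/1 = 0.4079 mol.
m = n·M = 0.4079 × 6.94 = 2.83 g.

2.83 g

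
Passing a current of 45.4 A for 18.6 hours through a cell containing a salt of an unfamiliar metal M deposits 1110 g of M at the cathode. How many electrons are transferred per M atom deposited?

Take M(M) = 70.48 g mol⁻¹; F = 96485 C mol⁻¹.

2

Q = I·t = 45.40 A × 66960 s = 3040000 C, so n(e⁻) = 3040000/96485 = 31.51 mol.
n(M) deposited = 1110 / 70.48 = 15.75 mol.
Electrons per atom = n(e⁻)/n(M) = 31.51 / 15.75 = 2.00 ≈ 2, so the ion is M²⁺.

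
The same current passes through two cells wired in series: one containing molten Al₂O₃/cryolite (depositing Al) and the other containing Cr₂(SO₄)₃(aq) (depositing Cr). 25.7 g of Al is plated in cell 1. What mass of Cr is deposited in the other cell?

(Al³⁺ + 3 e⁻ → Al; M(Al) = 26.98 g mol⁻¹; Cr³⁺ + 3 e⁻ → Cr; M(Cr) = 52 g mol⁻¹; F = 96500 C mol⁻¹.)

49.5 g

n(Al) = 25.7 / 26.98 = 0.9526 mol.
Since Al³⁺ + 3 e⁻ → Al, n(e⁻) passed = 3 × 0.9526 = 2.858 mol.
Cells in series carry the same charge, so the same 2.858 mol of electrons passes through cell 2.
Cr³⁺ + 3 e⁻ → Cr, so n(Cr) = 2.858 / 3 = 0.9526 mol.
m(Cr) = 0.9526 × 52 = 49.5 g.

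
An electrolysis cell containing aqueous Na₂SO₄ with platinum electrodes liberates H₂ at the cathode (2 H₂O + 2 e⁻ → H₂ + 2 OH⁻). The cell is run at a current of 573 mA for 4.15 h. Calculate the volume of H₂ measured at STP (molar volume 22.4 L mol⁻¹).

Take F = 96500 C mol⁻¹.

Q = I·t = 0.5730 A × 14940 s = 8561 C.
n(e⁻) = Q/F = 8561 / 96500 = 0.08871 mol.
2 electrons are transferred per H₂ molecule, so n(H₂) = 0.08871 / 2 = 0.04436 mol.
V = n × V_m = 0.04436 × 22.4 = 0.994 L.

0.994 L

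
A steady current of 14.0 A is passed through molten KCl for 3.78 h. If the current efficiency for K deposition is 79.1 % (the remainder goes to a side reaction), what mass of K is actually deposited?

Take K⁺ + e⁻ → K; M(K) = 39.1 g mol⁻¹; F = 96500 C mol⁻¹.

61.1 g

Q = I·t = 14.00 × 13608 = 190500 C.
n(e⁻) = 190500/96500 = 1.974 mol; theoretically n(K) = 1.974/1 = 1.974 mol, m_theo = 77.19 g.
At 79.1 % efficiency, m_actual = 0.791 × 77.19 = 61.1 g.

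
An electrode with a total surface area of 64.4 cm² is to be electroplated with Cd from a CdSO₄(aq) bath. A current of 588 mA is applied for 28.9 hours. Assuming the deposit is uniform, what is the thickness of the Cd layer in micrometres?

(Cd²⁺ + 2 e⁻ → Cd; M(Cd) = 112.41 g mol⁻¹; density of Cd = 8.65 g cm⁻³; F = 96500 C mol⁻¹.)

640 μm

Q = I·t = 0.5880 × 104040 = 61180 C; n(e⁻) = 0.6339 mol.
n(Cd) = n(e⁻)/2 = 0.3170 mol, so m = 0.3170 × 112.41 = 35.63 g.
Volume = m/ρ = 35.63 / 8.65 = 4.119 cm³.
Thickness = V/A = 4.119 / 64.4 = 0.0640 cm = 640 μm.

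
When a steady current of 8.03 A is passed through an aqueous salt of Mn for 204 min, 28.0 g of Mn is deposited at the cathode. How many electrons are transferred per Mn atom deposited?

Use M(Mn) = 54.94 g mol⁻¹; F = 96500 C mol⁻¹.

Q = I·t = 8.030 A × 12240 s = 98290 C, so n(e⁻) = 98290/96500 = 1.019 mol.
n(Mn) deposited = 28.0 / 54.94 = 0.5096 mol.
Electrons per atom = n(e⁻)/n(Mn) = 1.019 / 0.5096 = 2.00 ≈ 2, so the ion is Mn²⁺.

2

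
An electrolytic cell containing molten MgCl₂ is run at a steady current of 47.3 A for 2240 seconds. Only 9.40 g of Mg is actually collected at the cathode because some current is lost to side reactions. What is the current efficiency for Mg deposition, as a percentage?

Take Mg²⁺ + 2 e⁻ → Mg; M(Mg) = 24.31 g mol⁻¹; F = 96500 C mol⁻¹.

Q = I·t = 47.30 × 2240.0 = 106000 C; n(e⁻) = 106000/96500 = 1.098 mol.
Theoretical n(Mg) = n(e⁻)/2 = 0.5490 mol, i.e. m_theo = 0.5490 × 24.31 = 13.35 g.
Efficiency = m_actual / m_theo = 9.40 / 13.35 = 70.4 %.

70.4 %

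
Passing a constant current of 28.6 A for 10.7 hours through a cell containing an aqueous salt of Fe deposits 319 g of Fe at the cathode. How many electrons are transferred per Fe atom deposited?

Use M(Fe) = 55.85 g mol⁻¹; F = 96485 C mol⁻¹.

2

Q = I·t = 28.60 A × 38520 s = 1102000 C, so n(e⁻) = 1102000/96485 = 11.42 mol.
n(Fe) deposited = 319 / 55.85 = 5.712 mol.
Electrons per atom = n(e⁻)/n(Fe) = 11.42 / 5.712 = 2.00 ≈ 2, so the ion is Fe²⁺.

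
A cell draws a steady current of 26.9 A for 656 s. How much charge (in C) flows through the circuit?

Q = I·t = 26.90 A × 656.00 s = 17600 C.

17600 C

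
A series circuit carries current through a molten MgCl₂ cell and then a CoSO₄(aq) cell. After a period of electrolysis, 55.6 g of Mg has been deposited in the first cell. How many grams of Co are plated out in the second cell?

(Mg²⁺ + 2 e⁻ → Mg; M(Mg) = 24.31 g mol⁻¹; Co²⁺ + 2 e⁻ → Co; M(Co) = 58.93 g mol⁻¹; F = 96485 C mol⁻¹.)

n(Mg) = 55.6 / 24.31 = 2.287 mol.
Since Mg²⁺ + 2 e⁻ → Mg, n(e⁻) passed = 2 × 2.287 = 4.574 mol.
Cells in series carry the same charge, so the same 4.574 mol of electrons passes through cell 2.
Co²⁺ + 2 e⁻ → Co, so n(Co) = 4.574 / 2 = 2.287 mol.
m(Co) = 2.287 × 58.93 = 135 g.

135 g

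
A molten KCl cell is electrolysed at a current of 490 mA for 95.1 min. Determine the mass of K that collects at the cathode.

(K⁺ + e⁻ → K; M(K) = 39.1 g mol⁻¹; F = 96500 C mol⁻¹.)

1.13 g

Q = I·t = 0.4900 A × 5706.0 s = 2796 C.
n(e⁻) = Q/F = 2796 / 96500 = 0.02897 mol.
K⁺ + e⁻ → K, so n(K) = n(e⁻)/1 = 0.02897 mol.
m = n·M = 0.02897 × 39.1 = 1.13 g.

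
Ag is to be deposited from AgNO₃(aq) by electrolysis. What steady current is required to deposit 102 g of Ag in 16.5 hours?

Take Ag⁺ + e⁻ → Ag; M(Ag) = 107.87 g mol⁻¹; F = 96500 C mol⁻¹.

1.54 A

n(Ag) = 102 / 107.87 = 0.9456 mol.
n(e⁻) = 1 × 0.9456 = 0.9456 mol.
Q = n(e⁻)·F = 0.9456 × 96500 = 91250 C.
I = Q/t = 91250 / 59400 s = 1.54 A.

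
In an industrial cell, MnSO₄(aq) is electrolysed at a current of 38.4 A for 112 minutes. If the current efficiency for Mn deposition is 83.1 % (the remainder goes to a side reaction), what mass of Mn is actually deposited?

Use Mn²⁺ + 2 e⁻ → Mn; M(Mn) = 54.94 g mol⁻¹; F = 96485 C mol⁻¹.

Q = I·t = 38.40 × 6720.0 = 258000 C.
n(e⁻) = 258000/96485 = 2.674 mol; theoretically n(Mn) = 2.674/2 = 1.337 mol, m_theo = 73.47 g.
At 83.1 % efficiency, m_actual = 0.831 × 73.47 = 61.1 g.

61.1 g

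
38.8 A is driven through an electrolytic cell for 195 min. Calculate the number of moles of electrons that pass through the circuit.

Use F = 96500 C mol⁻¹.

Q = I·t = 38.80 A × 11700 s = 454000 C.
n(e⁻) = Q/F = 454000 / 96500 = 4.70 mol.

4.70 mol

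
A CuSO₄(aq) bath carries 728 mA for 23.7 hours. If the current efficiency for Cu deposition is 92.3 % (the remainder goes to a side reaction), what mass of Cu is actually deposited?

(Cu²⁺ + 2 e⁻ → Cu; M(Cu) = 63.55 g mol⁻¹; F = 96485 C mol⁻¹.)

18.9 g

Q = I·t = 0.7280 × 85320 = 62110 C.
n(e⁻) = 62110/96485 = 0.6438 mol; theoretically n(Cu) = 0.6438/2 = 0.3219 mol, m_theo = 20.46 g.
At 92.3 % efficiency, m_actual = 0.923 × 20.46 = 18.9 g.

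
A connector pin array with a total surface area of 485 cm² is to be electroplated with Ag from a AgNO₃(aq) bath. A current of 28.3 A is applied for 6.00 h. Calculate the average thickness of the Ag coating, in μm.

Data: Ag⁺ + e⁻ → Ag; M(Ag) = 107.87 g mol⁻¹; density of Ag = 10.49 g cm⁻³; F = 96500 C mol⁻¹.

Q = I·t = 28.30 × 21600 = 611300 C; n(e⁻) = 6.335 mol.
n(Ag) = n(e⁻)/1 = 6.335 mol, so m = 6.335 × 107.87 = 683.3 g.
Volume = m/ρ = 683.3 / 10.49 = 65.14 cm³.
Thickness = V/A = 65.14 / 485 = 0.134 cm = 1340 μm.

1340 μm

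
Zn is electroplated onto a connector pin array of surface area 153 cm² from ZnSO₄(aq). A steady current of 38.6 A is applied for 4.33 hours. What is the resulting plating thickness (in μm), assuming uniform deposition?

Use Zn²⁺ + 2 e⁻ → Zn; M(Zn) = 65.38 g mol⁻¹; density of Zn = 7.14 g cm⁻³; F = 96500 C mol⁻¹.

Q = I·t = 38.60 × 15588 = 601700 C; n(e⁻) = 6.235 mol.
n(Zn) = n(e⁻)/2 = 3.118 mol, so m = 3.118 × 65.38 = 203.8 g.
Volume = m/ρ = 203.8 / 7.14 = 28.55 cm³.
Thickness = V/A = 28.55 / 153 = 0.187 cm = 1870 μm.

1870 μm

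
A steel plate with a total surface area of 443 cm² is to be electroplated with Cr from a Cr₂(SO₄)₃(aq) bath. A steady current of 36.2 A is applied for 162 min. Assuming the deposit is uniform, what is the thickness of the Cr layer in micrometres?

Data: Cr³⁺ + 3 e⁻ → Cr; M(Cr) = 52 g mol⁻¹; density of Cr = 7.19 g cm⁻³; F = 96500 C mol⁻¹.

198 μm

Q = I·t = 36.20 × 9720.0 = 351900 C; n(e⁻) = 3.646 mol.
n(Cr) = n(e⁻)/3 = 1.215 mol, so m = 1.215 × 52 = 63.20 g.
Volume = m/ρ = 63.20 / 7.19 = 8.790 cm³.
Thickness = V/A = 8.790 / 443 = 0.0198 cm = 198 μm.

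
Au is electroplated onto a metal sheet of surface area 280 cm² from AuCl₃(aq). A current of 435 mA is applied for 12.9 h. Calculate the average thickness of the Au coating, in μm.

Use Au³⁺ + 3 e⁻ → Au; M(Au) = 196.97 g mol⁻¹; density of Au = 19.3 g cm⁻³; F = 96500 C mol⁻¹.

Q = I·t = 0.4350 × 46440 = 20200 C; n(e⁻) = 0.2093 mol.
n(Au) = n(e⁻)/3 = 0.06978 mol, so m = 0.06978 × 196.97 = 13.74 g.
Volume = m/ρ = 13.74 / 19.3 = 0.7122 cm³.
Thickness = V/A = 0.7122 / 280 = 0.00254 cm = 25.4 μm.

25.4 μm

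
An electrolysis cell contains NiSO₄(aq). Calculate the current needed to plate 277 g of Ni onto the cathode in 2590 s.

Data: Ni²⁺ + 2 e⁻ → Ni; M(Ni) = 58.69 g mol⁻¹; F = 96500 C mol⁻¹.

352 A

n(Ni) = 277 / 58.69 = 4.720 mol.
n(e⁻) = 2 × 4.720 = 9.439 mol.
Q = n(e⁻)·F = 9.439 × 96500 = 910900 C.
I = Q/t = 910900 / 2590.0 s = 352 A.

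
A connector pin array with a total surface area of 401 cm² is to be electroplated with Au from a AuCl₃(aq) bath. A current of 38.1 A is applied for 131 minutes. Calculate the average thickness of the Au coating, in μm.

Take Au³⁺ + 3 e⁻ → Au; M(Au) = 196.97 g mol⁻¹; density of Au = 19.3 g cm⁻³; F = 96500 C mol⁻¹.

263 μm

Q = I·t = 38.10 × 7860.0 = 299500 C; n(e⁻) = 3.103 mol.
n(Au) = n(e⁻)/3 = 1.034 mol, so m = 1.034 × 196.97 = 203.8 g.
Volume = m/ρ = 203.8 / 19.3 = 10.56 cm³.
Thickness = V/A = 10.56 / 401 = 0.0263 cm = 263 μm.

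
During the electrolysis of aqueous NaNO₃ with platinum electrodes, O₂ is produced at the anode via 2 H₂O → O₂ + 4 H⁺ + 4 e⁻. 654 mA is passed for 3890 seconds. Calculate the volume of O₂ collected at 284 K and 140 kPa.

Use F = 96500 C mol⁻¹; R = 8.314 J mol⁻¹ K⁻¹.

0.111 L

Q = I·t = 0.6540 A × 3890.0 s = 2544 C.
n(e⁻) = Q/F = 2544 / 96500 = 0.02636 mol.
4 electrons are transferred per O₂ molecule, so n(O₂) = 0.02636 / 4 = 0.006591 mol.
V = nRT/P = (0.006591 × 8.314 × 284) / (140 × 10³ Pa) = 1.11 × 10⁻⁴ m³ = 0.111 L.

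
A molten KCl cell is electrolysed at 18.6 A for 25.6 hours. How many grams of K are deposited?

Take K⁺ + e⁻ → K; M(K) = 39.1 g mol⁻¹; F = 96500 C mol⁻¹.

695 g

Q = I·t = 18.60 A × 92160 s = 1714000 C.
n(e⁻) = Q/F = 1714000 / 96500 = 17.76 mol.
K⁺ + e⁻ → K, so n(K) = n(e⁻)/1 = 17.76 mol.
m = n·M = 17.76 × 39.1 = 695 g.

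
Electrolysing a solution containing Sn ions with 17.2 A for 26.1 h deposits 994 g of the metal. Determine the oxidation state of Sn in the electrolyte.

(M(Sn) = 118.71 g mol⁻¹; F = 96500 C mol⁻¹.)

+2

Q = I·t = 17.20 A × 93960 s = 1616000 C, so n(e⁻) = 1616000/96500 = 16.75 mol.
n(Sn) deposited = 994 / 118.71 = 8.373 mol.
Electrons per atom = n(e⁻)/n(Sn) = 16.75 / 8.373 = 2.00 ≈ 2, so the ion is Sn²⁺.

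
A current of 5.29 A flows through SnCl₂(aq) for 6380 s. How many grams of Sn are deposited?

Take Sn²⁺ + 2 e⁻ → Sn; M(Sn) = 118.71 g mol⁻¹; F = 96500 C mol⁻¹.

20.8 g

Q = I·t = 5.290 A × 6380.0 s = 33750 C.
n(e⁻) = Q/F = 33750 / 96500 = 0.3497 mol.
Sn²⁺ + 2 e⁻ → Sn, so n(Sn) = n(e⁻)/2 = 0.1749 mol.
m = n·M = 0.1749 × 118.71 = 20.8 g.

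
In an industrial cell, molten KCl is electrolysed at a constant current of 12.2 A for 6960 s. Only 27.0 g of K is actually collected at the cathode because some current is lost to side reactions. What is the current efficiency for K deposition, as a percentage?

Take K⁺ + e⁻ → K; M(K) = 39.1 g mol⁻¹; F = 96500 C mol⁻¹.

78.5 %

Q = I·t = 12.20 × 6960.0 = 84910 C; n(e⁻) = 84910/96500 = 0.8799 mol.
Theoretical n(K) = n(e⁻)/1 = 0.8799 mol, i.e. m_theo = 0.8799 × 39.1 = 34.40 g.
Efficiency = m_actual / m_theo = 27.0 / 34.40 = 78.5 %.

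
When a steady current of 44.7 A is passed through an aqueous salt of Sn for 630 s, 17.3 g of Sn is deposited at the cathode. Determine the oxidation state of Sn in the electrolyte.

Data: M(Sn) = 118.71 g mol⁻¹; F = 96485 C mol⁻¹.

Q = I·t = 44.70 A × 630.00 s = 28160 C, so n(e⁻) = 28160/96485 = 0.2919 mol.
n(Sn) deposited = 17.3 / 118.71 = 0.1457 mol.
Electrons per atom = n(e⁻)/n(Sn) = 0.2919 / 0.1457 = 2.00 ≈ 2, so the ion is Sn²⁺.

+2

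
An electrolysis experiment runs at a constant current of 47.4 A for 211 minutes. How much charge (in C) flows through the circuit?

Q = I·t = 47.40 A × 12660 s = 6.00 × 10⁵ C.

6.00 × 10⁵ C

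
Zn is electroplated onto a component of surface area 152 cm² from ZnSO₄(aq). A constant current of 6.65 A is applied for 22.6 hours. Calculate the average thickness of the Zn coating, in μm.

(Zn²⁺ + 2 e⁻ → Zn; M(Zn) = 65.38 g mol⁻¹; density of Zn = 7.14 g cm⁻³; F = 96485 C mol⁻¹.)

Q = I·t = 6.650 × 81360 = 541000 C; n(e⁻) = 5.608 mol.
n(Zn) = n(e⁻)/2 = 2.804 mol, so m = 2.804 × 65.38 = 183.3 g.
Volume = m/ρ = 183.3 / 7.14 = 25.67 cm³.
Thickness = V/A = 25.67 / 152 = 0.169 cm = 1690 μm.

1690 μm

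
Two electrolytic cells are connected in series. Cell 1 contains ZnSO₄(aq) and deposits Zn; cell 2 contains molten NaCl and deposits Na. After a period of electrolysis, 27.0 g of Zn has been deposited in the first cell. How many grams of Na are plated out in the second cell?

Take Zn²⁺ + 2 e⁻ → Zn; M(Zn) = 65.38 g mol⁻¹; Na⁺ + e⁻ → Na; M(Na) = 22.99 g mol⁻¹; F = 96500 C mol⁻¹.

n(Zn) = 27.0 / 65.38 = 0.4130 mol.
Since Zn²⁺ + 2 e⁻ → Zn, n(e⁻) passed = 2 × 0.4130 = 0.8259 mol.
Cells in series carry the same charge, so the same 0.8259 mol of electrons passes through cell 2.
Na⁺ + e⁻ → Na, so n(Na) = 0.8259 / 1 = 0.8259 mol.
m(Na) = 0.8259 × 22.99 = 19.0 g.

19.0 g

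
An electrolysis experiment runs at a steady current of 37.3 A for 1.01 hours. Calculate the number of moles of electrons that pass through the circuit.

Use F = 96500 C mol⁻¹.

Q = I·t = 37.30 A × 3636.0 s = 135600 C.
n(e⁻) = Q/F = 135600 / 96500 = 1.41 mol.

1.41 mol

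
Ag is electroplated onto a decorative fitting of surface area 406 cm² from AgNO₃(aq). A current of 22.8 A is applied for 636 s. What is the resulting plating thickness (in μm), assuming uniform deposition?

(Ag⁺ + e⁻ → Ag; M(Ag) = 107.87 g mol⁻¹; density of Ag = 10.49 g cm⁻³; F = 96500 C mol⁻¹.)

Q = I·t = 22.80 × 636.00 = 14500 C; n(e⁻) = 0.1503 mol.
n(Ag) = n(e⁻)/1 = 0.1503 mol, so m = 0.1503 × 107.87 = 16.21 g.
Volume = m/ρ = 16.21 / 10.49 = 1.545 cm³.
Thickness = V/A = 1.545 / 406 = 0.00381 cm = 38.1 μm.

38.1 μm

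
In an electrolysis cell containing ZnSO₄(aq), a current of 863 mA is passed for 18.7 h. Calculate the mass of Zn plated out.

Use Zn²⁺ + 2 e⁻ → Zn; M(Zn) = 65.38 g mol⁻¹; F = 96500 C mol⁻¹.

Q = I·t = 0.8630 A × 67320 s = 58100 C.
n(e⁻) = Q/F = 58100 / 96500 = 0.6020 mol.
Zn²⁺ + 2 e⁻ → Zn, so n(Zn) = n(e⁻)/2 = 0.3010 mol.
m = n·M = 0.3010 × 65.38 = 19.7 g.

19.7 g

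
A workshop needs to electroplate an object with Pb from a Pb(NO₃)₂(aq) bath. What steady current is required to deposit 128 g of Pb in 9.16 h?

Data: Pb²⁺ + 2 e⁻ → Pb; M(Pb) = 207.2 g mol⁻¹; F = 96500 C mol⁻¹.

n(Pb) = 128 / 207.2 = 0.6178 mol.
n(e⁻) = 2 × 0.6178 = 1.236 mol.
Q = n(e⁻)·F = 1.236 × 96500 = 119200 C.
I = Q/t = 119200 / 32976 s = 3.62 A.

3.62 A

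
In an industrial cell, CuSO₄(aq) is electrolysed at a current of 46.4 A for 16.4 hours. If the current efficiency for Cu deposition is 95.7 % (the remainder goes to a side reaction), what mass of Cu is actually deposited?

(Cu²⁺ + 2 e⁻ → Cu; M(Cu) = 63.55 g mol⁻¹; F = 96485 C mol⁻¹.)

Q = I·t = 46.40 × 59040 = 2739000 C.
n(e⁻) = 2739000/96485 = 28.39 mol; theoretically n(Cu) = 28.39/2 = 14.20 mol, m_theo = 902.2 g.
At 95.7 % efficiency, m_actual = 0.957 × 902.2 = 863 g.

863 g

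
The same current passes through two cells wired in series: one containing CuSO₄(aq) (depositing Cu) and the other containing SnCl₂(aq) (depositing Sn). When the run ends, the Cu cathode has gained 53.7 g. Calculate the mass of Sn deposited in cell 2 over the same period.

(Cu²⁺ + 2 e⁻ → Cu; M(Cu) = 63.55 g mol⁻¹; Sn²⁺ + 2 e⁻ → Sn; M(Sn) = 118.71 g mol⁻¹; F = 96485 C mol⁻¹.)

n(Cu) = 53.7 / 63.55 = 0.8450 mol.
Since Cu²⁺ + 2 e⁻ → Cu, n(e⁻) passed = 2 × 0.8450 = 1.690 mol.
Cells in series carry the same charge, so the same 1.690 mol of electrons passes through cell 2.
Sn²⁺ + 2 e⁻ → Sn, so n(Sn) = 1.690 / 2 = 0.8450 mol.
m(Sn) = 0.8450 × 118.71 = 100 g.

100 g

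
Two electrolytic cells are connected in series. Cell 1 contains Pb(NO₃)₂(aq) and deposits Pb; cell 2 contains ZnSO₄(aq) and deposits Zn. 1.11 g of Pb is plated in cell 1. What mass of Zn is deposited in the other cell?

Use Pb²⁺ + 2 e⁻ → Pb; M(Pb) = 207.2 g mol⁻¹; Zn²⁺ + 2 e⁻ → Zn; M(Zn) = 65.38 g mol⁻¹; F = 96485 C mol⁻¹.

n(Pb) = 1.11 / 207.2 = 0.005357 mol.
Since Pb²⁺ + 2 e⁻ → Pb, n(e⁻) passed = 2 × 0.005357 = 0.01071 mol.
Cells in series carry the same charge, so the same 0.01071 mol of electrons passes through cell 2.
Zn²⁺ + 2 e⁻ → Zn, so n(Zn) = 0.01071 / 2 = 0.005357 mol.
m(Zn) = 0.005357 × 65.38 = 0.350 g.

0.350 g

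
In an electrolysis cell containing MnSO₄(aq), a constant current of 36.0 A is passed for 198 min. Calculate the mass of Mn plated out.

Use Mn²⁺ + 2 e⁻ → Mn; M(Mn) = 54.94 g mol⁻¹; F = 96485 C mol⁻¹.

122 g

Q = I·t = 36.00 A × 11880 s = 427700 C.
n(e⁻) = Q/F = 427700 / 96485 = 4.433 mol.
Mn²⁺ + 2 e⁻ → Mn, so n(Mn) = n(e⁻)/2 = 2.216 mol.
m = n·M = 2.216 × 54.94 = 122 g.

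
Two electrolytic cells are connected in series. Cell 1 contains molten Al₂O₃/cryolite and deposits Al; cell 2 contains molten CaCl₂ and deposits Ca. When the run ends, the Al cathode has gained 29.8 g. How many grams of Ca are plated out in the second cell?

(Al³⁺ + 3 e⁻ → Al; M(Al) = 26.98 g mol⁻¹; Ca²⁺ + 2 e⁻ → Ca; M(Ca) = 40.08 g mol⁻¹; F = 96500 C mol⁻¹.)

66.4 g

n(Al) = 29.8 / 26.98 = 1.105 mol.
Since Al³⁺ + 3 e⁻ → Al, n(e⁻) passed = 3 × 1.105 = 3.314 mol.
Cells in series carry the same charge, so the same 3.314 mol of electrons passes through cell 2.
Ca²⁺ + 2 e⁻ → Ca, so n(Ca) = 3.314 / 2 = 1.657 mol.
m(Ca) = 1.657 × 40.08 = 66.4 g.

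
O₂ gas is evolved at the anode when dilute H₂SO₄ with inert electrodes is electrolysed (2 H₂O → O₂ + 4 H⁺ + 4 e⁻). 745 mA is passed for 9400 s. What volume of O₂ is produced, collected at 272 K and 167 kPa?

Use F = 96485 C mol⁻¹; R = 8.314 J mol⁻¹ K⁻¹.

0.246 L

Q = I·t = 0.7450 A × 9400.0 s = 7003 C.
n(e⁻) = Q/F = 7003 / 96485 = 0.07258 mol.
4 electrons are transferred per O₂ molecule, so n(O₂) = 0.07258 / 4 = 0.01815 mol.
V = nRT/P = (0.01815 × 8.314 × 272) / (167 × 10³ Pa) = 2.46 × 10⁻⁴ m³ = 0.246 L.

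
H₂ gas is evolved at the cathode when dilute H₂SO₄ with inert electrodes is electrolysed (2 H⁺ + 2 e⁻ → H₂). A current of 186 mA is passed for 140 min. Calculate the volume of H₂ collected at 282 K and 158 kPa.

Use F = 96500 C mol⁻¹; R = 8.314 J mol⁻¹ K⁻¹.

0.120 L

Q = I·t = 0.1860 A × 8400.0 s = 1562 C.
n(e⁻) = Q/F = 1562 / 96500 = 0.01619 mol.
2 electrons are transferred per H₂ molecule, so n(H₂) = 0.01619 / 2 = 0.008095 mol.
V = nRT/P = (0.008095 × 8.314 × 282) / (158 × 10³ Pa) = 1.20 × 10⁻⁴ m³ = 0.120 L.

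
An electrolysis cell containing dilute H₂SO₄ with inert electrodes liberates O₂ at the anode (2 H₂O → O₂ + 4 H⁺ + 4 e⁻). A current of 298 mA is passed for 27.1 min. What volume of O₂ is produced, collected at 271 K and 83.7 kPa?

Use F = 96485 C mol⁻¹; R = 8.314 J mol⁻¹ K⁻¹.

0.0338 L

Q = I·t = 0.2980 A × 1626.0 s = 484.5 C.
n(e⁻) = Q/F = 484.5 / 96485 = 0.005022 mol.
4 electrons are transferred per O₂ molecule, so n(O₂) = 0.005022 / 4 = 0.001256 mol.
V = nRT/P = (0.001256 × 8.314 × 271) / (83.7 × 10³ Pa) = 3.38 × 10⁻⁵ m³ = 0.0338 L.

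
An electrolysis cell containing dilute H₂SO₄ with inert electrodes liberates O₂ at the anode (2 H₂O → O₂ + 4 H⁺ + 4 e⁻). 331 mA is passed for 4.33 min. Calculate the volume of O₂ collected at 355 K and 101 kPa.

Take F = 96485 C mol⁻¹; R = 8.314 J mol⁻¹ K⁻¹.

Q = I·t = 0.3310 A × 259.80 s = 85.99 C.
n(e⁻) = Q/F = 85.99 / 96485 = 0.0008913 mol.
4 electrons are transferred per O₂ molecule, so n(O₂) = 0.0008913 / 4 = 0.0002228 mol.
V = nRT/P = (0.0002228 × 8.314 × 355) / (101 × 10³ Pa) = 6.51 × 10⁻⁶ m³ = 0.00651 L.

0.00651 L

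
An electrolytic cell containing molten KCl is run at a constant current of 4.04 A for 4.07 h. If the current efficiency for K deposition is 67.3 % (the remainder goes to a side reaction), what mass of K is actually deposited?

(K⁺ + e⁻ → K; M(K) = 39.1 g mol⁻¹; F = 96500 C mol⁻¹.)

16.1 g

Q = I·t = 4.040 × 14652 = 59190 C.
n(e⁻) = 59190/96500 = 0.6134 mol; theoretically n(K) = 0.6134/1 = 0.6134 mol, m_theo = 23.98 g.
At 67.3 % efficiency, m_actual = 0.673 × 23.98 = 16.1 g.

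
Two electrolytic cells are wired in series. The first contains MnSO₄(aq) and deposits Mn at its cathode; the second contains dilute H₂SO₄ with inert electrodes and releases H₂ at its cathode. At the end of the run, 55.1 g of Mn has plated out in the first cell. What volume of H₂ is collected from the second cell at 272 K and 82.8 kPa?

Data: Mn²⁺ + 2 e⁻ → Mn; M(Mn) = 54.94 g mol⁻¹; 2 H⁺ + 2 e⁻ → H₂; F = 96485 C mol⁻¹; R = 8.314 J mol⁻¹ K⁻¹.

n(Mn) = 55.1 / 54.94 = 1.003 mol, so n(e⁻) = 2 × 1.003 = 2.006 mol.
The cells are in series, so the same 2.006 mol of electrons passes through the second cell.
2 H⁺ + 2 e⁻ → H₂ — 2 mol e⁻ per mol H₂, so n(H₂) = 2.006/2 = 1.003 mol.
V = nRT/P = (1.003 × 8.314 × 272) / (82.8 × 10³) = 0.0274 m³ = 27.4 L.

27.4 L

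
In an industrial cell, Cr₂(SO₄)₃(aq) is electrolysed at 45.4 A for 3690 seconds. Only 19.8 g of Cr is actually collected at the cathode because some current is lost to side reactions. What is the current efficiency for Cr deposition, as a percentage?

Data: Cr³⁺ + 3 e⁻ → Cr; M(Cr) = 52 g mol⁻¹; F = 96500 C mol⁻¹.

Q = I·t = 45.40 × 3690.0 = 167500 C; n(e⁻) = 167500/96500 = 1.736 mol.
Theoretical n(Cr) = n(e⁻)/3 = 0.5787 mol, i.e. m_theo = 0.5787 × 52 = 30.09 g.
Efficiency = m_actual / m_theo = 19.8 / 30.09 = 65.8 %.

65.8 %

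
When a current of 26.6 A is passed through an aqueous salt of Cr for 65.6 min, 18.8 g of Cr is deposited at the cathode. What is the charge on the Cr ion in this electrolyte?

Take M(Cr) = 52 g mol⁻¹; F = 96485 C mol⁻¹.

Q = I·t = 26.60 A × 3936.0 s = 104700 C, so n(e⁻) = 104700/96485 = 1.085 mol.
n(Cr) deposited = 18.8 / 52 = 0.3615 mol.
Electrons per atom = n(e⁻)/n(Cr) = 1.085 / 0.3615 = 3.00 ≈ 3, so the ion is Cr³⁺.

+3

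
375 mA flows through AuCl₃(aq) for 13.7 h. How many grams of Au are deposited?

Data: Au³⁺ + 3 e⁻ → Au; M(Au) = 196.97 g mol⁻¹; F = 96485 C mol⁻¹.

12.6 g

Q = I·t = 0.3750 A × 49320 s = 18500 C.
n(e⁻) = Q/F = 18500 / 96485 = 0.1917 mol.
Au³⁺ + 3 e⁻ → Au, so n(Au) = n(e⁻)/3 = 0.06390 mol.
m = n·M = 0.06390 × 196.97 = 12.6 g.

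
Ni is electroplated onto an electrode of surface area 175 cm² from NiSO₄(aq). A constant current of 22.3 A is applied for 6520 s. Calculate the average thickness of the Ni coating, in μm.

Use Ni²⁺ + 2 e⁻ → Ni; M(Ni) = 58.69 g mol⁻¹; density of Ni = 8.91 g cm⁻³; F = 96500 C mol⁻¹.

284 μm

Q = I·t = 22.30 × 6520.0 = 145400 C; n(e⁻) = 1.507 mol.
n(Ni) = n(e⁻)/2 = 0.7533 mol, so m = 0.7533 × 58.69 = 44.21 g.
Volume = m/ρ = 44.21 / 8.91 = 4.962 cm³.
Thickness = V/A = 4.962 / 175 = 0.0284 cm = 284 μm.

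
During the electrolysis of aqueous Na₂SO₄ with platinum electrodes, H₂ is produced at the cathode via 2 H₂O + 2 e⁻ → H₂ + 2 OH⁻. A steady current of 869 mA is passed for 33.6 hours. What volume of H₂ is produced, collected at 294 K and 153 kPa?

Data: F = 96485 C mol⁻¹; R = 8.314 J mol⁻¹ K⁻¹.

8.70 L

Q = I·t = 0.8690 A × 120960 s = 105100 C.
n(e⁻) = Q/F = 105100 / 96485 = 1.089 mol.
2 electrons are transferred per H₂ molecule, so n(H₂) = 1.089 / 2 = 0.5447 mol.
V = nRT/P = (0.5447 × 8.314 × 294) / (153 × 10³ Pa) = 0.00870 m³ = 8.70 L.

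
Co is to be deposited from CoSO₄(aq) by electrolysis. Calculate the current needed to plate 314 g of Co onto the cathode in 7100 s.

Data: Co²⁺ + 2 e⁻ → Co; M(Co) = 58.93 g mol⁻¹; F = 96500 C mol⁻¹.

145 A

n(Co) = 314 / 58.93 = 5.328 mol.
n(e⁻) = 2 × 5.328 = 10.66 mol.
Q = n(e⁻)·F = 10.66 × 96500 = 1028000 C.
I = Q/t = 1028000 / 7100.0 s = 145 A.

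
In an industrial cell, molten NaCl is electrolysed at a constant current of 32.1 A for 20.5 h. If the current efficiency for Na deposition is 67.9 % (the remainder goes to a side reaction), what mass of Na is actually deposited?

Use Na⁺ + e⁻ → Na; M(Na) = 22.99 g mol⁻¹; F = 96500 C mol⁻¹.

Q = I·t = 32.10 × 73800 = 2369000 C.
n(e⁻) = 2369000/96500 = 24.55 mol; theoretically n(Na) = 24.55/1 = 24.55 mol, m_theo = 564.4 g.
At 67.9 % efficiency, m_actual = 0.679 × 564.4 = 383 g.

383 g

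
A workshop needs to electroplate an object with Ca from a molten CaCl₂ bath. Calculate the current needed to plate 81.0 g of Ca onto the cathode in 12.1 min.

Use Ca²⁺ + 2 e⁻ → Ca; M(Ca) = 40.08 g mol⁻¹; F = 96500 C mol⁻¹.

537 A

n(Ca) = 81.0 / 40.08 = 2.021 mol.
n(e⁻) = 2 × 2.021 = 4.042 mol.
Q = n(e⁻)·F = 4.042 × 96500 = 390000 C.
I = Q/t = 390000 / 726.00 s = 537 A.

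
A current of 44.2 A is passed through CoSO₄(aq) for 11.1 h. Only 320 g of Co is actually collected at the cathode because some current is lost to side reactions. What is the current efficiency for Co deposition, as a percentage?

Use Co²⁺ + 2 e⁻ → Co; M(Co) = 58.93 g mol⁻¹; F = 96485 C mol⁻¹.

Q = I·t = 44.20 × 39960 = 1766000 C; n(e⁻) = 1766000/96485 = 18.31 mol.
Theoretical n(Co) = n(e⁻)/2 = 9.153 mol, i.e. m_theo = 9.153 × 58.93 = 539.4 g.
Efficiency = m_actual / m_theo = 320 / 539.4 = 59.3 %.

59.3 %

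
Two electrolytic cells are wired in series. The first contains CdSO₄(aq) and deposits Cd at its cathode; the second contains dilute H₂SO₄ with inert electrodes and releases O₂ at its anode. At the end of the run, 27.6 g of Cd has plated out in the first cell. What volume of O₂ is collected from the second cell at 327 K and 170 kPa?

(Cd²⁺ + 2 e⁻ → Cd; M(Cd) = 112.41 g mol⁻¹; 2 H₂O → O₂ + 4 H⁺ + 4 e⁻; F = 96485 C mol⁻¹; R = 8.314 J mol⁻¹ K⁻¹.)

n(Cd) = 27.6 / 112.41 = 0.2455 mol, so n(e⁻) = 2 × 0.2455 = 0.4911 mol.
The cells are in series, so the same 0.4911 mol of electrons passes through the second cell.
2 H₂O → O₂ + 4 H⁺ + 4 e⁻ — 4 mol e⁻ per mol O₂, so n(O₂) = 0.4911/4 = 0.1228 mol.
V = nRT/P = (0.1228 × 8.314 × 327) / (170 × 10³) = 0.00196 m³ = 1.96 L.

1.96 L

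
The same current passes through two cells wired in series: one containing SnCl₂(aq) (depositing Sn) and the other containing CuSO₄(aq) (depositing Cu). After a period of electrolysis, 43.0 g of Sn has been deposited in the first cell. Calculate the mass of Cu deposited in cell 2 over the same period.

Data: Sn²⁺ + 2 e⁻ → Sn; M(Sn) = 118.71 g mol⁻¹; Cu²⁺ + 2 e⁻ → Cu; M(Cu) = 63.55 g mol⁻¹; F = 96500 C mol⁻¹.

23.0 g

n(Sn) = 43.0 / 118.71 = 0.3622 mol.
Since Sn²⁺ + 2 e⁻ → Sn, n(e⁻) passed = 2 × 0.3622 = 0.7245 mol.
Cells in series carry the same charge, so the same 0.7245 mol of electrons passes through cell 2.
Cu²⁺ + 2 e⁻ → Cu, so n(Cu) = 0.7245 / 2 = 0.3622 mol.
m(Cu) = 0.3622 × 63.55 = 23.0 g.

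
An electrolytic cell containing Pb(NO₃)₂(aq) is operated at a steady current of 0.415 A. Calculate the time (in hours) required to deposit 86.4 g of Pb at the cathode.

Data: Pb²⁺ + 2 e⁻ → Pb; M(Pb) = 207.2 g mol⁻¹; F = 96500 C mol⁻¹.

53.9 h

n(Pb) = m/M = 86.4 / 207.2 = 0.4170 mol.
Each Pb atom requires 2 electrons, so n(e⁻) = 2 × 0.4170 = 0.8340 mol.
Q = n(e⁻)·F = 0.8340 × 96500 = 80480 C.
t = Q/I = 80480 / 0.4150 A = 193900 s = 53.9 h.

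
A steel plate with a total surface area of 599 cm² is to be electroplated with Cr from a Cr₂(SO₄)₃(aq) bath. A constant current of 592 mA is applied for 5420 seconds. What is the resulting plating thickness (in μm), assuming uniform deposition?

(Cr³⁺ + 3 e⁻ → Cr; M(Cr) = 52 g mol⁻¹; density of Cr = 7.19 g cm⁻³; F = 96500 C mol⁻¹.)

1.34 μm

Q = I·t = 0.5920 × 5420.0 = 3209 C; n(e⁻) = 0.03325 mol.
n(Cr) = n(e⁻)/3 = 0.01108 mol, so m = 0.01108 × 52 = 0.5763 g.
Volume = m/ρ = 0.5763 / 7.19 = 0.08016 cm³.
Thickness = V/A = 0.08016 / 599 = 1.34 × 10⁻⁴ cm = 1.34 μm.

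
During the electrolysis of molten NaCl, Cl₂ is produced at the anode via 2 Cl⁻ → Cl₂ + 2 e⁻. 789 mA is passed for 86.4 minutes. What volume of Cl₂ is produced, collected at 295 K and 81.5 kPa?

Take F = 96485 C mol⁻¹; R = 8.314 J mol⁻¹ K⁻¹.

Q = I·t = 0.7890 A × 5184.0 s = 4090 C.
n(e⁻) = Q/F = 4090 / 96485 = 0.04239 mol.
2 electrons are transferred per Cl₂ molecule, so n(Cl₂) = 0.04239 / 2 = 0.02120 mol.
V = nRT/P = (0.02120 × 8.314 × 295) / (81.5 × 10³ Pa) = 6.38 × 10⁻⁴ m³ = 0.638 L.

0.638 L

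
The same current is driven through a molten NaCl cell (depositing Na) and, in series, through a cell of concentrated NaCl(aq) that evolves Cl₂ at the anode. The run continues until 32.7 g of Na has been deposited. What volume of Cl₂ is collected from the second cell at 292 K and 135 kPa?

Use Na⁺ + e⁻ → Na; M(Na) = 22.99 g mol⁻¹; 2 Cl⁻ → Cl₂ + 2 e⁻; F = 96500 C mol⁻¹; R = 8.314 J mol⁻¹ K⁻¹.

12.8 L

n(Na) = 32.7 / 22.99 = 1.422 mol, so n(e⁻) = 1 × 1.422 = 1.422 mol.
The cells are in series, so the same 1.422 mol of electrons passes through the second cell.
2 Cl⁻ → Cl₂ + 2 e⁻ — 2 mol e⁻ per mol Cl₂, so n(Cl₂) = 1.422/2 = 0.7112 mol.
V = nRT/P = (0.7112 × 8.314 × 292) / (135 × 10³) = 0.0128 m³ = 12.8 L.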